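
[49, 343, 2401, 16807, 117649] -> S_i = 49*7^i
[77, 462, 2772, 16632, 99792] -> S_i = 77*6^i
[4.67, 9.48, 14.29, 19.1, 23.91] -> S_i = 4.67 + 4.81*i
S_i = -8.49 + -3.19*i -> [-8.49, -11.68, -14.87, -18.06, -21.25]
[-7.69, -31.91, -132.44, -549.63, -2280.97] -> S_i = -7.69*4.15^i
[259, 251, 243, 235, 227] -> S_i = 259 + -8*i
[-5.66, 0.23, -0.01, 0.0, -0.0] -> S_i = -5.66*(-0.04)^i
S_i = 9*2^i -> [9, 18, 36, 72, 144]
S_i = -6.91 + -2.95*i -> [-6.91, -9.86, -12.81, -15.76, -18.71]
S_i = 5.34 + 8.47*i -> [5.34, 13.81, 22.28, 30.75, 39.22]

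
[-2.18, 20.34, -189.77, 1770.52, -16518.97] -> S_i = -2.18*(-9.33)^i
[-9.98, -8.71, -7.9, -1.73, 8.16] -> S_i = Random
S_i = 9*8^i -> [9, 72, 576, 4608, 36864]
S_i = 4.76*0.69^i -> [4.76, 3.28, 2.27, 1.56, 1.08]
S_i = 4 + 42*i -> [4, 46, 88, 130, 172]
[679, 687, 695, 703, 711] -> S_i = 679 + 8*i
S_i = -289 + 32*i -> [-289, -257, -225, -193, -161]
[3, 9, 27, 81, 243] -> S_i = 3*3^i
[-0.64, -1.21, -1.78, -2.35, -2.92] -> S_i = -0.64 + -0.57*i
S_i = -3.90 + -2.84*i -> [-3.9, -6.74, -9.58, -12.42, -15.26]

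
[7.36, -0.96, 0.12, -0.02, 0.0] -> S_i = 7.36*(-0.13)^i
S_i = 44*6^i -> [44, 264, 1584, 9504, 57024]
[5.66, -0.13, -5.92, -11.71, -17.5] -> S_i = 5.66 + -5.79*i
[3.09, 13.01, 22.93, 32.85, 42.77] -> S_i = 3.09 + 9.92*i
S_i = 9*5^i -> [9, 45, 225, 1125, 5625]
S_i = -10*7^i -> [-10, -70, -490, -3430, -24010]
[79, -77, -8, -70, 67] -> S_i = Random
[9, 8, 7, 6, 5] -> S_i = 9 + -1*i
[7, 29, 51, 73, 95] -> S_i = 7 + 22*i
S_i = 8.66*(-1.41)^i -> [8.66, -12.21, 17.22, -24.28, 34.23]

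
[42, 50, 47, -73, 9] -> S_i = Random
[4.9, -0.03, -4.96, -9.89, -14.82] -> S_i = 4.90 + -4.93*i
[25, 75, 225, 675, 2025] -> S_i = 25*3^i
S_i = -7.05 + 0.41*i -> [-7.05, -6.64, -6.23, -5.82, -5.41]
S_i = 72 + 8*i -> [72, 80, 88, 96, 104]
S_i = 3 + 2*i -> [3, 5, 7, 9, 11]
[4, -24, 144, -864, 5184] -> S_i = 4*-6^i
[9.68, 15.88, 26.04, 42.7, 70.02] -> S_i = 9.68*1.64^i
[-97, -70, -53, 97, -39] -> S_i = Random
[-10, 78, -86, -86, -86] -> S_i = Random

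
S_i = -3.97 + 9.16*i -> [-3.97, 5.19, 14.35, 23.51, 32.67]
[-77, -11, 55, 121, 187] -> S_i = -77 + 66*i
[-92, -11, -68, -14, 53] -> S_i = Random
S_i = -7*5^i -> [-7, -35, -175, -875, -4375]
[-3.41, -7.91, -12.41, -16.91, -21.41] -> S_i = -3.41 + -4.50*i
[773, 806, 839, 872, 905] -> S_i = 773 + 33*i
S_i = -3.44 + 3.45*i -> [-3.44, 0.01, 3.46, 6.91, 10.36]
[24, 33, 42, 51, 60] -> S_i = 24 + 9*i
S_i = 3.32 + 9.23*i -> [3.32, 12.55, 21.78, 31.01, 40.24]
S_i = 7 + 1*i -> [7, 8, 9, 10, 11]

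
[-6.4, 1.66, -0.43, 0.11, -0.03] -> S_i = -6.40*(-0.26)^i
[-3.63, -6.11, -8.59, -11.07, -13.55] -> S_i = -3.63 + -2.48*i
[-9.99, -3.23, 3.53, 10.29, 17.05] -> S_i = -9.99 + 6.76*i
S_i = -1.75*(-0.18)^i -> [-1.75, 0.32, -0.06, 0.01, -0.0]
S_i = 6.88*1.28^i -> [6.88, 8.81, 11.27, 14.43, 18.47]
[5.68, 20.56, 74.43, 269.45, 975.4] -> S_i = 5.68*3.62^i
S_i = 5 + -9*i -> [5, -4, -13, -22, -31]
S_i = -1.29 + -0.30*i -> [-1.29, -1.59, -1.89, -2.19, -2.49]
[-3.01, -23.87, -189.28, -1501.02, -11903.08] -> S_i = -3.01*7.93^i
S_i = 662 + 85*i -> [662, 747, 832, 917, 1002]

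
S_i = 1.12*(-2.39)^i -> [1.12, -2.68, 6.4, -15.29, 36.54]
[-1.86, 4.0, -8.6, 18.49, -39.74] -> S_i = -1.86*(-2.15)^i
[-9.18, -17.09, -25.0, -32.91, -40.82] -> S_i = -9.18 + -7.91*i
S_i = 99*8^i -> [99, 792, 6336, 50688, 405504]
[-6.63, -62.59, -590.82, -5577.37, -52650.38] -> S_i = -6.63*9.44^i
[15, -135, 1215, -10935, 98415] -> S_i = 15*-9^i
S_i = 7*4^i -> [7, 28, 112, 448, 1792]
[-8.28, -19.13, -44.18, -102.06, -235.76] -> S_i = -8.28*2.31^i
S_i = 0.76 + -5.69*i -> [0.76, -4.93, -10.62, -16.31, -22.0]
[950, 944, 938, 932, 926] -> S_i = 950 + -6*i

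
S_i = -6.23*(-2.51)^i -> [-6.23, 15.64, -39.25, 98.52, -247.28]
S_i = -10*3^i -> [-10, -30, -90, -270, -810]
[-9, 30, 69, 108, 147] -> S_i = -9 + 39*i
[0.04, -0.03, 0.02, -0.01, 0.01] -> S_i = 0.04*(-0.66)^i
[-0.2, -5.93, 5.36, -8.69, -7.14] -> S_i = Random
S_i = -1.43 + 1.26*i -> [-1.43, -0.17, 1.09, 2.35, 3.61]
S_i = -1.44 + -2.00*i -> [-1.44, -3.44, -5.44, -7.44, -9.44]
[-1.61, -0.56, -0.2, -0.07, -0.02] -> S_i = -1.61*0.35^i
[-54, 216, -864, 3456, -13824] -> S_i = -54*-4^i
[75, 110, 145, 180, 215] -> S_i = 75 + 35*i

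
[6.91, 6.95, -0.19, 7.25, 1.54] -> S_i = Random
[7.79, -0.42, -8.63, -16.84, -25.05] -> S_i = 7.79 + -8.21*i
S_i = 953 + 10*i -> [953, 963, 973, 983, 993]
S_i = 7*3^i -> [7, 21, 63, 189, 567]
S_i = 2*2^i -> [2, 4, 8, 16, 32]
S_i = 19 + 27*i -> [19, 46, 73, 100, 127]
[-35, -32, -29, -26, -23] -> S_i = -35 + 3*i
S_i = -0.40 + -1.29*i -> [-0.4, -1.69, -2.98, -4.27, -5.56]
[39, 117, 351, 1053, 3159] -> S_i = 39*3^i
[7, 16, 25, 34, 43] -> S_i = 7 + 9*i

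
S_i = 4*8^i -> [4, 32, 256, 2048, 16384]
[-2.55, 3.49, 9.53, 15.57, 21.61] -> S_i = -2.55 + 6.04*i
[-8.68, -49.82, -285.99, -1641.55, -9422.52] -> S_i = -8.68*5.74^i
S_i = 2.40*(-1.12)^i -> [2.4, -2.69, 3.01, -3.37, 3.78]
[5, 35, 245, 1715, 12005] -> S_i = 5*7^i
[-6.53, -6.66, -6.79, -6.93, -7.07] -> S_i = -6.53*1.02^i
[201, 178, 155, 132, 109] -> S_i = 201 + -23*i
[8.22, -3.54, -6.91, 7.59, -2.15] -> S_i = Random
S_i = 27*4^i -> [27, 108, 432, 1728, 6912]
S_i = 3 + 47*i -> [3, 50, 97, 144, 191]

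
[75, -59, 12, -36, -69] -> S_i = Random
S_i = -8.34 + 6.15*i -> [-8.34, -2.19, 3.96, 10.11, 16.26]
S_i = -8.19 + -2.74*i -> [-8.19, -10.93, -13.67, -16.41, -19.15]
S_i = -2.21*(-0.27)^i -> [-2.21, 0.6, -0.16, 0.04, -0.01]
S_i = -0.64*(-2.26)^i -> [-0.64, 1.45, -3.27, 7.39, -16.7]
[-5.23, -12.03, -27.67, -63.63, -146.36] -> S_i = -5.23*2.30^i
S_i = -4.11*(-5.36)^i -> [-4.11, 22.03, -118.08, 632.9, -3392.35]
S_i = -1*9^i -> [-1, -9, -81, -729, -6561]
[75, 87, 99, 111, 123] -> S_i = 75 + 12*i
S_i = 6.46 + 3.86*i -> [6.46, 10.32, 14.18, 18.04, 21.9]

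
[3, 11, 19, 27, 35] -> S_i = 3 + 8*i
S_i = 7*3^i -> [7, 21, 63, 189, 567]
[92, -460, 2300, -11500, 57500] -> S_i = 92*-5^i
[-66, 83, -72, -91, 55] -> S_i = Random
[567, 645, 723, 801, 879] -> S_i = 567 + 78*i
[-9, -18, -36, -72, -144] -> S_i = -9*2^i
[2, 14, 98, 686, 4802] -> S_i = 2*7^i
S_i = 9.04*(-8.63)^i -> [9.04, -78.02, 673.27, -5810.33, 50143.15]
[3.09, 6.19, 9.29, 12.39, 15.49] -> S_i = 3.09 + 3.10*i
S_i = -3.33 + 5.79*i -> [-3.33, 2.46, 8.25, 14.04, 19.83]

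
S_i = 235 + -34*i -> [235, 201, 167, 133, 99]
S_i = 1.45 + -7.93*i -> [1.45, -6.48, -14.41, -22.34, -30.27]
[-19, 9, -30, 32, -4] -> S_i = Random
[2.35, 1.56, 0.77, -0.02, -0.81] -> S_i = 2.35 + -0.79*i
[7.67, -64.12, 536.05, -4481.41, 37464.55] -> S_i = 7.67*(-8.36)^i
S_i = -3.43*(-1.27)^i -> [-3.43, 4.36, -5.53, 7.03, -8.92]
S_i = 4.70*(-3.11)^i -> [4.7, -14.62, 45.46, -141.38, 439.68]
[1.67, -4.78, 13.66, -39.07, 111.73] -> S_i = 1.67*(-2.86)^i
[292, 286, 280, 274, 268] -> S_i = 292 + -6*i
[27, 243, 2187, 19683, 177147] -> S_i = 27*9^i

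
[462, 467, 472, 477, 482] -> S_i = 462 + 5*i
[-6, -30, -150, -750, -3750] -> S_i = -6*5^i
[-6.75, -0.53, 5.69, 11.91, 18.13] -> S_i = -6.75 + 6.22*i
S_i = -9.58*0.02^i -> [-9.58, -0.19, -0.0, -0.0, -0.0]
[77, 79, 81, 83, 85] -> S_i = 77 + 2*i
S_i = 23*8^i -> [23, 184, 1472, 11776, 94208]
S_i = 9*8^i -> [9, 72, 576, 4608, 36864]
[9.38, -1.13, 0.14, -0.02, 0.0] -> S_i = 9.38*(-0.12)^i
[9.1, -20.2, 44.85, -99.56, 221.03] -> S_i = 9.10*(-2.22)^i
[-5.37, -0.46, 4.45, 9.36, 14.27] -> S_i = -5.37 + 4.91*i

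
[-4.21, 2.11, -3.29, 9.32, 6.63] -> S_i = Random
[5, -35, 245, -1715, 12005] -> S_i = 5*-7^i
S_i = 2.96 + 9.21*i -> [2.96, 12.17, 21.38, 30.59, 39.8]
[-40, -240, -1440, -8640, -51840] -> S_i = -40*6^i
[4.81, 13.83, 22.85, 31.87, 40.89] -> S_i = 4.81 + 9.02*i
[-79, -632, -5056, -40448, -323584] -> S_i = -79*8^i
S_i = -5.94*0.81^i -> [-5.94, -4.81, -3.9, -3.16, -2.56]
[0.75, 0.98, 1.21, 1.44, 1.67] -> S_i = 0.75 + 0.23*i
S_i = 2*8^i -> [2, 16, 128, 1024, 8192]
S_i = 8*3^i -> [8, 24, 72, 216, 648]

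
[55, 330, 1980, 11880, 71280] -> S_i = 55*6^i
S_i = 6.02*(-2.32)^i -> [6.02, -13.97, 32.4, -75.17, 174.4]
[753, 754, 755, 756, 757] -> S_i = 753 + 1*i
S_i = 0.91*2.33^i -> [0.91, 2.12, 4.94, 11.51, 26.82]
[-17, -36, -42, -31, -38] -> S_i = Random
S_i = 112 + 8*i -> [112, 120, 128, 136, 144]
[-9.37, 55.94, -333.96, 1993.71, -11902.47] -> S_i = -9.37*(-5.97)^i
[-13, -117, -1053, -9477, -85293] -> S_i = -13*9^i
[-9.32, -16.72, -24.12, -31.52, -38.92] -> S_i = -9.32 + -7.40*i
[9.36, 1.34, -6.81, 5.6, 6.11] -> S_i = Random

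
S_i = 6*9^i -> [6, 54, 486, 4374, 39366]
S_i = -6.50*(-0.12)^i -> [-6.5, 0.78, -0.09, 0.01, -0.0]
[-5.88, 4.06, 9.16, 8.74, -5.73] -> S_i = Random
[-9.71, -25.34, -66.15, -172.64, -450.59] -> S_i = -9.71*2.61^i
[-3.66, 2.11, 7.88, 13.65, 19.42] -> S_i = -3.66 + 5.77*i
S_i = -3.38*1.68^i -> [-3.38, -5.68, -9.54, -16.03, -26.92]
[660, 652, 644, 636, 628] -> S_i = 660 + -8*i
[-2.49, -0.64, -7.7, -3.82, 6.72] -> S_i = Random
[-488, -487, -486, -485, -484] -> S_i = -488 + 1*i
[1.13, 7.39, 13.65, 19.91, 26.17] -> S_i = 1.13 + 6.26*i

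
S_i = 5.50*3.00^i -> [5.5, 16.5, 49.5, 148.5, 445.5]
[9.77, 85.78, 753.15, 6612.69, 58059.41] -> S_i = 9.77*8.78^i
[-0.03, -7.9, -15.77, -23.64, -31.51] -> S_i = -0.03 + -7.87*i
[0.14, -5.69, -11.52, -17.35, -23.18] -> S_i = 0.14 + -5.83*i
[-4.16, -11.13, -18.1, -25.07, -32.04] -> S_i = -4.16 + -6.97*i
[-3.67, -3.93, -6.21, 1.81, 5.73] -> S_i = Random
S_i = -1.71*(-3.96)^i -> [-1.71, 6.77, -26.82, 106.19, -420.51]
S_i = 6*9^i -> [6, 54, 486, 4374, 39366]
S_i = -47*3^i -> [-47, -141, -423, -1269, -3807]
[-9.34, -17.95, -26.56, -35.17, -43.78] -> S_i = -9.34 + -8.61*i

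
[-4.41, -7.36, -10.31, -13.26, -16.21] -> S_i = -4.41 + -2.95*i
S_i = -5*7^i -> [-5, -35, -245, -1715, -12005]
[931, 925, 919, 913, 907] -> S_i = 931 + -6*i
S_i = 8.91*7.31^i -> [8.91, 65.13, 476.12, 3480.41, 25441.76]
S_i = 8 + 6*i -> [8, 14, 20, 26, 32]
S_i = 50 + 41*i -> [50, 91, 132, 173, 214]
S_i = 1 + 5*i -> [1, 6, 11, 16, 21]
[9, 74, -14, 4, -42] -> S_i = Random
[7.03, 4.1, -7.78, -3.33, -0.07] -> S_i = Random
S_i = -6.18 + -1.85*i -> [-6.18, -8.03, -9.88, -11.73, -13.58]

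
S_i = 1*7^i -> [1, 7, 49, 343, 2401]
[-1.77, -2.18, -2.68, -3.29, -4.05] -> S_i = -1.77*1.23^i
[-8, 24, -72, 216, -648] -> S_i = -8*-3^i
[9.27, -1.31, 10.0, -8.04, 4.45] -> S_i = Random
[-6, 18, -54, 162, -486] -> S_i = -6*-3^i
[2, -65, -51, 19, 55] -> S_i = Random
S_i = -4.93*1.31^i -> [-4.93, -6.46, -8.46, -11.08, -14.52]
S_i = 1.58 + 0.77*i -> [1.58, 2.35, 3.12, 3.89, 4.66]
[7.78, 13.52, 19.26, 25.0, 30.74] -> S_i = 7.78 + 5.74*i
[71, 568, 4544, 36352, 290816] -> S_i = 71*8^i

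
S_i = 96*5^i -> [96, 480, 2400, 12000, 60000]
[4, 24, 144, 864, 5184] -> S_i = 4*6^i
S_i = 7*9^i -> [7, 63, 567, 5103, 45927]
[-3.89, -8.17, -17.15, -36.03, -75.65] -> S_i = -3.89*2.10^i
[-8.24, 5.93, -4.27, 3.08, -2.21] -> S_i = -8.24*(-0.72)^i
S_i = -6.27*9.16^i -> [-6.27, -57.43, -526.09, -4818.97, -44141.74]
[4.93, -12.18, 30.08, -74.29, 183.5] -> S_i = 4.93*(-2.47)^i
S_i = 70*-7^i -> [70, -490, 3430, -24010, 168070]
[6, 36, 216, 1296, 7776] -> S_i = 6*6^i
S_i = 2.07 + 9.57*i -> [2.07, 11.64, 21.21, 30.78, 40.35]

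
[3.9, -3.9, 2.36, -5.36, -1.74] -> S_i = Random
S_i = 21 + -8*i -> [21, 13, 5, -3, -11]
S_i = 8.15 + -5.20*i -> [8.15, 2.95, -2.25, -7.45, -12.65]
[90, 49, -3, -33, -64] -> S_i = Random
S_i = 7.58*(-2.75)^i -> [7.58, -20.84, 57.32, -157.64, 433.51]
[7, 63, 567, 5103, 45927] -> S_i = 7*9^i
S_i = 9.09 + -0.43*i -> [9.09, 8.66, 8.23, 7.8, 7.37]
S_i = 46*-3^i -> [46, -138, 414, -1242, 3726]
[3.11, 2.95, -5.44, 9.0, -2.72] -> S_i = Random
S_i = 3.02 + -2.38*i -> [3.02, 0.64, -1.74, -4.12, -6.5]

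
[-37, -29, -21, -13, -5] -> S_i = -37 + 8*i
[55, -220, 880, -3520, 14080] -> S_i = 55*-4^i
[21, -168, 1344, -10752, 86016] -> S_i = 21*-8^i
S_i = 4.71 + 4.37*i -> [4.71, 9.08, 13.45, 17.82, 22.19]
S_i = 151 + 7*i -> [151, 158, 165, 172, 179]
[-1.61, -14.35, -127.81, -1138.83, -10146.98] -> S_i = -1.61*8.91^i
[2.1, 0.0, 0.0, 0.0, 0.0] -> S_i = 2.10*0.00^i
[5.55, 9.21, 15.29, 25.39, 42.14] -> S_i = 5.55*1.66^i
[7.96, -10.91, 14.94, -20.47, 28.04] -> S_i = 7.96*(-1.37)^i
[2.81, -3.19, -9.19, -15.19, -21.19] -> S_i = 2.81 + -6.00*i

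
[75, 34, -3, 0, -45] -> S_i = Random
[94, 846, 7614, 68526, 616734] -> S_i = 94*9^i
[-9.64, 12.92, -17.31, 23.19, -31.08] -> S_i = -9.64*(-1.34)^i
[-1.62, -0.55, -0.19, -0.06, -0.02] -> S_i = -1.62*0.34^i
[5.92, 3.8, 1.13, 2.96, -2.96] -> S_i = Random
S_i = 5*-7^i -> [5, -35, 245, -1715, 12005]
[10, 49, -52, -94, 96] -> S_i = Random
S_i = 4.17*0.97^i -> [4.17, 4.04, 3.92, 3.81, 3.69]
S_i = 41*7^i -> [41, 287, 2009, 14063, 98441]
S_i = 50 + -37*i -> [50, 13, -24, -61, -98]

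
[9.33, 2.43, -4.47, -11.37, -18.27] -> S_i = 9.33 + -6.90*i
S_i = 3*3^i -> [3, 9, 27, 81, 243]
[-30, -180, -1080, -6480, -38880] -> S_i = -30*6^i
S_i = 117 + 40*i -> [117, 157, 197, 237, 277]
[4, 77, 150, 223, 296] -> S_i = 4 + 73*i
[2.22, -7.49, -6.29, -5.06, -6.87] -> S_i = Random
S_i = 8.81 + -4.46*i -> [8.81, 4.35, -0.11, -4.57, -9.03]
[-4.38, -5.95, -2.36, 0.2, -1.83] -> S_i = Random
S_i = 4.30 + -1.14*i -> [4.3, 3.16, 2.02, 0.88, -0.26]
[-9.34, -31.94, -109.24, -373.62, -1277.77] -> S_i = -9.34*3.42^i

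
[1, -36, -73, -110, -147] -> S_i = 1 + -37*i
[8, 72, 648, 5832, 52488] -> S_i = 8*9^i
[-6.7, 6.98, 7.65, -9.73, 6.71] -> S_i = Random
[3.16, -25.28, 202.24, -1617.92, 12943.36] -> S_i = 3.16*(-8.00)^i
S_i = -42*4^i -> [-42, -168, -672, -2688, -10752]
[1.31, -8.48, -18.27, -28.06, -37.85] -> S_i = 1.31 + -9.79*i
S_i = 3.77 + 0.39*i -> [3.77, 4.16, 4.55, 4.94, 5.33]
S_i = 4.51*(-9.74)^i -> [4.51, -43.93, 427.85, -4167.29, 40589.38]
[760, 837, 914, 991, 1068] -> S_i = 760 + 77*i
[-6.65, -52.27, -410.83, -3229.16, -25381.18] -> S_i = -6.65*7.86^i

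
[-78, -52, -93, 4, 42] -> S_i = Random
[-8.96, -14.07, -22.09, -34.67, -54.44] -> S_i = -8.96*1.57^i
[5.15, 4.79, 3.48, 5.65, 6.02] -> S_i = Random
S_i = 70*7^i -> [70, 490, 3430, 24010, 168070]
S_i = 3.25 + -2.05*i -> [3.25, 1.2, -0.85, -2.9, -4.95]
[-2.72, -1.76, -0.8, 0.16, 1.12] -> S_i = -2.72 + 0.96*i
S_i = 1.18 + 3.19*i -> [1.18, 4.37, 7.56, 10.75, 13.94]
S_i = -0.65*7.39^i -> [-0.65, -4.8, -35.5, -262.33, -1938.61]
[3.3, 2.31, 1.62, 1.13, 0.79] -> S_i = 3.30*0.70^i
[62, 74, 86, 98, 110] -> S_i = 62 + 12*i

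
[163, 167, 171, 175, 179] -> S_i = 163 + 4*i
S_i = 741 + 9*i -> [741, 750, 759, 768, 777]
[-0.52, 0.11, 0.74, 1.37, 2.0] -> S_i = -0.52 + 0.63*i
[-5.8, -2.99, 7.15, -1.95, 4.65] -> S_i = Random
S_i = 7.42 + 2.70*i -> [7.42, 10.12, 12.82, 15.52, 18.22]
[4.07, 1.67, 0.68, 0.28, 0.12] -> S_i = 4.07*0.41^i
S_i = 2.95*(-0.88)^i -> [2.95, -2.6, 2.28, -2.01, 1.77]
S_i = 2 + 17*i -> [2, 19, 36, 53, 70]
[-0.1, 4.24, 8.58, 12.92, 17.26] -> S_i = -0.10 + 4.34*i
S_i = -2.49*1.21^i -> [-2.49, -3.01, -3.65, -4.41, -5.34]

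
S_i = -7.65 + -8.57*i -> [-7.65, -16.22, -24.79, -33.36, -41.93]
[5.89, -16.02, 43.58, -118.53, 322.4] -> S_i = 5.89*(-2.72)^i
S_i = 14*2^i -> [14, 28, 56, 112, 224]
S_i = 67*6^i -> [67, 402, 2412, 14472, 86832]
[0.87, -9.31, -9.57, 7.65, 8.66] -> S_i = Random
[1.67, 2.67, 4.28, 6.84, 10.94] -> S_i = 1.67*1.60^i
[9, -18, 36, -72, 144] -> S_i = 9*-2^i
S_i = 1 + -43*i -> [1, -42, -85, -128, -171]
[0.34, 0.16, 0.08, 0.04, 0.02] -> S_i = 0.34*0.48^i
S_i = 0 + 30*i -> [0, 30, 60, 90, 120]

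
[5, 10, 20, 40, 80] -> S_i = 5*2^i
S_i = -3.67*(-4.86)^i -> [-3.67, 17.84, -86.68, 421.28, -2047.44]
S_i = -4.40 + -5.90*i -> [-4.4, -10.3, -16.2, -22.1, -28.0]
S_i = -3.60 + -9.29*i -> [-3.6, -12.89, -22.18, -31.47, -40.76]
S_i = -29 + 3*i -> [-29, -26, -23, -20, -17]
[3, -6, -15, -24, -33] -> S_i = 3 + -9*i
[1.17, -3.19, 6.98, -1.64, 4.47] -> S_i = Random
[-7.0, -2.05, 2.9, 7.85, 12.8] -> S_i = -7.00 + 4.95*i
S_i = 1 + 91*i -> [1, 92, 183, 274, 365]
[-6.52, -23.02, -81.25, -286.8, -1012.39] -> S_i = -6.52*3.53^i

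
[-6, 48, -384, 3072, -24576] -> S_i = -6*-8^i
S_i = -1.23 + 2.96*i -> [-1.23, 1.73, 4.69, 7.65, 10.61]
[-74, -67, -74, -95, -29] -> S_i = Random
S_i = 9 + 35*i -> [9, 44, 79, 114, 149]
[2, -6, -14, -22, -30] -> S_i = 2 + -8*i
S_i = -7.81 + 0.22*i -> [-7.81, -7.59, -7.37, -7.15, -6.93]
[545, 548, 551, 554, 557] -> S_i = 545 + 3*i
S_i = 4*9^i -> [4, 36, 324, 2916, 26244]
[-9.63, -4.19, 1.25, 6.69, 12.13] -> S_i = -9.63 + 5.44*i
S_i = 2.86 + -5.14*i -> [2.86, -2.28, -7.42, -12.56, -17.7]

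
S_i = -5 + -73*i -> [-5, -78, -151, -224, -297]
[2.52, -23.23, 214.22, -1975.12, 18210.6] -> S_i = 2.52*(-9.22)^i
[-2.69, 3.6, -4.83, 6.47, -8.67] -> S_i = -2.69*(-1.34)^i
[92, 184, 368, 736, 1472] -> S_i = 92*2^i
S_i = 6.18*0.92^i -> [6.18, 5.69, 5.23, 4.81, 4.43]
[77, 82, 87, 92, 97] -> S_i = 77 + 5*i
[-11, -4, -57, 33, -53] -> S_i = Random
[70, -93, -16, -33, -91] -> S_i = Random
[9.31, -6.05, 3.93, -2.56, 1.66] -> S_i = 9.31*(-0.65)^i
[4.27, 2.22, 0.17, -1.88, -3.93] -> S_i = 4.27 + -2.05*i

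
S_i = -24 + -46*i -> [-24, -70, -116, -162, -208]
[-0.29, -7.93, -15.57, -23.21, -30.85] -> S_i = -0.29 + -7.64*i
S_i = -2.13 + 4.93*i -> [-2.13, 2.8, 7.73, 12.66, 17.59]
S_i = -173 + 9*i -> [-173, -164, -155, -146, -137]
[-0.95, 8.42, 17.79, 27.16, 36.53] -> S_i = -0.95 + 9.37*i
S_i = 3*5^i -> [3, 15, 75, 375, 1875]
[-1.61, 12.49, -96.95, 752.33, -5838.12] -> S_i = -1.61*(-7.76)^i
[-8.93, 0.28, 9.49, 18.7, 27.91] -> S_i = -8.93 + 9.21*i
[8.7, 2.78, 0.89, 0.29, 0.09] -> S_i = 8.70*0.32^i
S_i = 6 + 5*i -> [6, 11, 16, 21, 26]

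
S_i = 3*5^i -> [3, 15, 75, 375, 1875]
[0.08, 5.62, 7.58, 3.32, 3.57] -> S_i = Random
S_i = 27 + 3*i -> [27, 30, 33, 36, 39]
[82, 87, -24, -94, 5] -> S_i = Random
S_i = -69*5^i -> [-69, -345, -1725, -8625, -43125]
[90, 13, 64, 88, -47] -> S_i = Random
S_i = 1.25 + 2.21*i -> [1.25, 3.46, 5.67, 7.88, 10.09]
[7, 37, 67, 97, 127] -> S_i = 7 + 30*i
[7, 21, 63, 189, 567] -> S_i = 7*3^i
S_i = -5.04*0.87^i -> [-5.04, -4.38, -3.81, -3.32, -2.89]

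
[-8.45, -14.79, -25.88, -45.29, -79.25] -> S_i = -8.45*1.75^i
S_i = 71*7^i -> [71, 497, 3479, 24353, 170471]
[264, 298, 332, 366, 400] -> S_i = 264 + 34*i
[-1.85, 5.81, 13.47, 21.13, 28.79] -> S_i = -1.85 + 7.66*i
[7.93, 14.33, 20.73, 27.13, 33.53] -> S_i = 7.93 + 6.40*i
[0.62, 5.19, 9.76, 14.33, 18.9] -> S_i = 0.62 + 4.57*i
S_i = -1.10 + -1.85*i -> [-1.1, -2.95, -4.8, -6.65, -8.5]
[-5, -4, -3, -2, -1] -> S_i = -5 + 1*i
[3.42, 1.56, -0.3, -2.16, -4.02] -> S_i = 3.42 + -1.86*i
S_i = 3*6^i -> [3, 18, 108, 648, 3888]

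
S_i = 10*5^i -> [10, 50, 250, 1250, 6250]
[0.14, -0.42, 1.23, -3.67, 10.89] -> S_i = 0.14*(-2.97)^i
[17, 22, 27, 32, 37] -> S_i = 17 + 5*i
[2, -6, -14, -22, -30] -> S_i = 2 + -8*i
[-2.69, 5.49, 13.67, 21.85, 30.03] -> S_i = -2.69 + 8.18*i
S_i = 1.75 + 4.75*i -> [1.75, 6.5, 11.25, 16.0, 20.75]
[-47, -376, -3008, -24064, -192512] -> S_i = -47*8^i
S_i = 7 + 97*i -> [7, 104, 201, 298, 395]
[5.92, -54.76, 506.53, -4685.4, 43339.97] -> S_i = 5.92*(-9.25)^i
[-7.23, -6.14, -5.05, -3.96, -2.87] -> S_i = -7.23 + 1.09*i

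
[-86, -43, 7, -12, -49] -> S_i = Random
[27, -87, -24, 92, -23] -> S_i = Random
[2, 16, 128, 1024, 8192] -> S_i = 2*8^i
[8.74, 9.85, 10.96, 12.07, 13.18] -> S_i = 8.74 + 1.11*i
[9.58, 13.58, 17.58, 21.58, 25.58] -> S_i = 9.58 + 4.00*i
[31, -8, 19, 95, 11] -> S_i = Random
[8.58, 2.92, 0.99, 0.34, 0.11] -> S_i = 8.58*0.34^i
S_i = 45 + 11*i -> [45, 56, 67, 78, 89]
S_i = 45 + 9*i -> [45, 54, 63, 72, 81]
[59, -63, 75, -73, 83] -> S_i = Random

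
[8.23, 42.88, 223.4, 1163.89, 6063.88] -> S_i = 8.23*5.21^i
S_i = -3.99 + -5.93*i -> [-3.99, -9.92, -15.85, -21.78, -27.71]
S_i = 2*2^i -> [2, 4, 8, 16, 32]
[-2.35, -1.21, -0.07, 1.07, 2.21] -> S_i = -2.35 + 1.14*i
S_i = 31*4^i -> [31, 124, 496, 1984, 7936]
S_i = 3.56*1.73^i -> [3.56, 6.16, 10.65, 18.43, 31.89]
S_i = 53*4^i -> [53, 212, 848, 3392, 13568]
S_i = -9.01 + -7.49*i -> [-9.01, -16.5, -23.99, -31.48, -38.97]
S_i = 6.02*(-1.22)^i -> [6.02, -7.34, 8.96, -10.93, 13.34]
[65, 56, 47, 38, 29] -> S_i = 65 + -9*i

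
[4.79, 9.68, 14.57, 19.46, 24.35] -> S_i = 4.79 + 4.89*i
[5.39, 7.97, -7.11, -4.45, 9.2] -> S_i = Random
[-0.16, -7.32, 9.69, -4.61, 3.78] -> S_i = Random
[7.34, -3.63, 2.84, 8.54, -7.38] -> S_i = Random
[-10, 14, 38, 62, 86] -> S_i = -10 + 24*i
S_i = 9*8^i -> [9, 72, 576, 4608, 36864]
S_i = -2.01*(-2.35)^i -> [-2.01, 4.72, -11.1, 26.09, -61.3]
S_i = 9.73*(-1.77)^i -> [9.73, -17.22, 30.48, -53.96, 95.5]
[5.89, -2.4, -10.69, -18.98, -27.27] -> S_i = 5.89 + -8.29*i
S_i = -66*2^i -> [-66, -132, -264, -528, -1056]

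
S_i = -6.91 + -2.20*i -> [-6.91, -9.11, -11.31, -13.51, -15.71]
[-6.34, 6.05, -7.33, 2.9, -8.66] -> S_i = Random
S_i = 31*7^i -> [31, 217, 1519, 10633, 74431]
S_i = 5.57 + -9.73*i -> [5.57, -4.16, -13.89, -23.62, -33.35]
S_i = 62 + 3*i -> [62, 65, 68, 71, 74]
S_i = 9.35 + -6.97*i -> [9.35, 2.38, -4.59, -11.56, -18.53]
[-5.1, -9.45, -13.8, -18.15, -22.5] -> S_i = -5.10 + -4.35*i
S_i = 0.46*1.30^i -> [0.46, 0.6, 0.78, 1.01, 1.31]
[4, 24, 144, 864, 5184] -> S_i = 4*6^i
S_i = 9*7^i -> [9, 63, 441, 3087, 21609]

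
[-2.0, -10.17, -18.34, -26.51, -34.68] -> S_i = -2.00 + -8.17*i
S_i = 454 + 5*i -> [454, 459, 464, 469, 474]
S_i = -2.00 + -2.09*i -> [-2.0, -4.09, -6.18, -8.27, -10.36]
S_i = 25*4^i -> [25, 100, 400, 1600, 6400]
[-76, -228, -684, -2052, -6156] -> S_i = -76*3^i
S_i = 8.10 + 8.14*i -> [8.1, 16.24, 24.38, 32.52, 40.66]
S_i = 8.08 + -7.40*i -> [8.08, 0.68, -6.72, -14.12, -21.52]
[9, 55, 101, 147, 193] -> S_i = 9 + 46*i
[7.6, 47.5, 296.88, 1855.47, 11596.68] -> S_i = 7.60*6.25^i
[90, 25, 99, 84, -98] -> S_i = Random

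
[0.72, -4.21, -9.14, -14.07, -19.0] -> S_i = 0.72 + -4.93*i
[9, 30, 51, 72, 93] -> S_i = 9 + 21*i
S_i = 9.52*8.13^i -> [9.52, 77.4, 629.24, 5115.74, 41590.98]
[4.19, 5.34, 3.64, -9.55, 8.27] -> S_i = Random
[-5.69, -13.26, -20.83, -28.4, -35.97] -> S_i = -5.69 + -7.57*i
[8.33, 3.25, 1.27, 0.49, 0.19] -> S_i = 8.33*0.39^i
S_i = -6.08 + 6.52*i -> [-6.08, 0.44, 6.96, 13.48, 20.0]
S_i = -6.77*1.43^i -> [-6.77, -9.68, -13.84, -19.8, -28.31]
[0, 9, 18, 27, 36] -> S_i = 0 + 9*i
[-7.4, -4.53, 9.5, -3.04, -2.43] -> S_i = Random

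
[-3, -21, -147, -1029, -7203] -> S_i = -3*7^i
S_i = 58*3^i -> [58, 174, 522, 1566, 4698]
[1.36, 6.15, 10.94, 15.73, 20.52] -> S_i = 1.36 + 4.79*i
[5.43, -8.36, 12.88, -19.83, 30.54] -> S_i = 5.43*(-1.54)^i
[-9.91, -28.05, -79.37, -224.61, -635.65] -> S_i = -9.91*2.83^i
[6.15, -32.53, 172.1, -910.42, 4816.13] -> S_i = 6.15*(-5.29)^i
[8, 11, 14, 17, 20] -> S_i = 8 + 3*i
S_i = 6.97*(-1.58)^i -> [6.97, -11.01, 17.4, -27.49, 43.44]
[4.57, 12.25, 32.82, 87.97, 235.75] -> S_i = 4.57*2.68^i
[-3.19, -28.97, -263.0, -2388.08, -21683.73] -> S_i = -3.19*9.08^i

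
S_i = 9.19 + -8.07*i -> [9.19, 1.12, -6.95, -15.02, -23.09]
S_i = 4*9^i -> [4, 36, 324, 2916, 26244]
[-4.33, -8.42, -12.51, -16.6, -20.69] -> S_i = -4.33 + -4.09*i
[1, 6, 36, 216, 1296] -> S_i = 1*6^i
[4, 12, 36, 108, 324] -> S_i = 4*3^i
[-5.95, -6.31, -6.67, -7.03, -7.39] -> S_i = -5.95 + -0.36*i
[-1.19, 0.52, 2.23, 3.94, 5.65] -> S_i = -1.19 + 1.71*i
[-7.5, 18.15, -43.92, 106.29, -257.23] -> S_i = -7.50*(-2.42)^i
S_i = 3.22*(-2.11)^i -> [3.22, -6.79, 14.34, -30.25, 63.82]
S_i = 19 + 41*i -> [19, 60, 101, 142, 183]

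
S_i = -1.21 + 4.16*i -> [-1.21, 2.95, 7.11, 11.27, 15.43]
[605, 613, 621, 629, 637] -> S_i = 605 + 8*i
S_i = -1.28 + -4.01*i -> [-1.28, -5.29, -9.3, -13.31, -17.32]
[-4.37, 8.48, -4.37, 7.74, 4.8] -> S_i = Random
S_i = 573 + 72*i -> [573, 645, 717, 789, 861]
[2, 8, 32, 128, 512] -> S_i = 2*4^i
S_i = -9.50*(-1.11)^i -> [-9.5, 10.55, -11.7, 12.99, -14.42]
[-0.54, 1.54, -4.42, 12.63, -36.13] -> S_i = -0.54*(-2.86)^i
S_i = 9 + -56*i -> [9, -47, -103, -159, -215]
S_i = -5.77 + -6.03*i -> [-5.77, -11.8, -17.83, -23.86, -29.89]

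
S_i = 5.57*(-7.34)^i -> [5.57, -40.88, 300.09, -2202.64, 16167.37]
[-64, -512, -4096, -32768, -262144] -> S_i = -64*8^i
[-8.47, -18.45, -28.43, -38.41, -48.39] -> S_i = -8.47 + -9.98*i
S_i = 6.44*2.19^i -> [6.44, 14.1, 30.89, 67.64, 148.14]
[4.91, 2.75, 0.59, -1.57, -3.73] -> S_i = 4.91 + -2.16*i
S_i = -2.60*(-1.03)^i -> [-2.6, 2.68, -2.76, 2.84, -2.93]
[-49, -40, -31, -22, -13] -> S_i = -49 + 9*i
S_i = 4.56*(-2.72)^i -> [4.56, -12.4, 33.74, -91.76, 249.6]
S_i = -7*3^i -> [-7, -21, -63, -189, -567]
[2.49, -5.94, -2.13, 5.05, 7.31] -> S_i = Random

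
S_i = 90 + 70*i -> [90, 160, 230, 300, 370]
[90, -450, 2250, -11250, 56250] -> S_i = 90*-5^i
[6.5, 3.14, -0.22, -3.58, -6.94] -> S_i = 6.50 + -3.36*i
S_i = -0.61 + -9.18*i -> [-0.61, -9.79, -18.97, -28.15, -37.33]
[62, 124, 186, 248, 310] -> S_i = 62 + 62*i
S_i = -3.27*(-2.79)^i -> [-3.27, 9.12, -25.45, 71.02, -198.14]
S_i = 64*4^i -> [64, 256, 1024, 4096, 16384]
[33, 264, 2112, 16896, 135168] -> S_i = 33*8^i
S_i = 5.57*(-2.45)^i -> [5.57, -13.65, 33.43, -81.91, 200.69]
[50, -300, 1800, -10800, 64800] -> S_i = 50*-6^i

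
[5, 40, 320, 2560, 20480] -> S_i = 5*8^i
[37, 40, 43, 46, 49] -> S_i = 37 + 3*i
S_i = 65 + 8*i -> [65, 73, 81, 89, 97]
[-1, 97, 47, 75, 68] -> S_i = Random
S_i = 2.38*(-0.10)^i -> [2.38, -0.24, 0.02, -0.0, 0.0]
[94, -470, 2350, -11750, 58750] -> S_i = 94*-5^i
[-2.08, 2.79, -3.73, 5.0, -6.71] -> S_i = -2.08*(-1.34)^i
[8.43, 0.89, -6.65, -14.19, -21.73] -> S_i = 8.43 + -7.54*i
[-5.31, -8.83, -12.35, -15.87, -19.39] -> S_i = -5.31 + -3.52*i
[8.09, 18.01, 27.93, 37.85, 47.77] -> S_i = 8.09 + 9.92*i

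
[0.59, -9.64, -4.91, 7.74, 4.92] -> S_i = Random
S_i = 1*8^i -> [1, 8, 64, 512, 4096]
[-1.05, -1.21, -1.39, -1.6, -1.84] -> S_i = -1.05*1.15^i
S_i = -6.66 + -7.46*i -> [-6.66, -14.12, -21.58, -29.04, -36.5]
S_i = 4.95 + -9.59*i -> [4.95, -4.64, -14.23, -23.82, -33.41]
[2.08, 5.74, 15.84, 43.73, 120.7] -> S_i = 2.08*2.76^i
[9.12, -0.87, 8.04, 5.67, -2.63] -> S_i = Random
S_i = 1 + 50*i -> [1, 51, 101, 151, 201]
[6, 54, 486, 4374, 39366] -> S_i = 6*9^i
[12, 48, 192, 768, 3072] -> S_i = 12*4^i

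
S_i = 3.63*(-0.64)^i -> [3.63, -2.32, 1.49, -0.95, 0.61]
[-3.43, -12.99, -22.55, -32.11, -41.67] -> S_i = -3.43 + -9.56*i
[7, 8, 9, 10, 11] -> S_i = 7 + 1*i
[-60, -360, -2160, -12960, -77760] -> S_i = -60*6^i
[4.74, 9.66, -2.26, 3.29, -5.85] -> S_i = Random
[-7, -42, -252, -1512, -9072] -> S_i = -7*6^i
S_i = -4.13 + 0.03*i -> [-4.13, -4.1, -4.07, -4.04, -4.01]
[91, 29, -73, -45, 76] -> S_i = Random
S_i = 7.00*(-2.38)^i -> [7.0, -16.66, 39.65, -94.37, 224.6]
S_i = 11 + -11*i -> [11, 0, -11, -22, -33]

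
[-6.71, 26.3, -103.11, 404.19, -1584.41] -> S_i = -6.71*(-3.92)^i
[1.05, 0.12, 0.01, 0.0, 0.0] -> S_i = 1.05*0.11^i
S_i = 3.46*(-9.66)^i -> [3.46, -33.42, 322.87, -3118.94, 30128.99]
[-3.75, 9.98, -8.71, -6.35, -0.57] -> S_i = Random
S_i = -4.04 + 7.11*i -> [-4.04, 3.07, 10.18, 17.29, 24.4]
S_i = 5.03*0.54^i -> [5.03, 2.72, 1.47, 0.79, 0.43]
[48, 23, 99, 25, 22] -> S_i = Random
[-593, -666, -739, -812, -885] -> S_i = -593 + -73*i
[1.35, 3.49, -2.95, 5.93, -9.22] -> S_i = Random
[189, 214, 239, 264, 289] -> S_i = 189 + 25*i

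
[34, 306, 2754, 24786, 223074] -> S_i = 34*9^i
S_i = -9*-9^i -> [-9, 81, -729, 6561, -59049]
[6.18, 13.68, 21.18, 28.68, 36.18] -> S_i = 6.18 + 7.50*i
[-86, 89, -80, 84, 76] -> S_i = Random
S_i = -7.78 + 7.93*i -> [-7.78, 0.15, 8.08, 16.01, 23.94]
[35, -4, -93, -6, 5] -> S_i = Random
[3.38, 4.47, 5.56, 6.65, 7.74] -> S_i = 3.38 + 1.09*i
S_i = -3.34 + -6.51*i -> [-3.34, -9.85, -16.36, -22.87, -29.38]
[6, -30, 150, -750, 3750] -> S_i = 6*-5^i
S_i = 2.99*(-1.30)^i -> [2.99, -3.89, 5.05, -6.57, 8.54]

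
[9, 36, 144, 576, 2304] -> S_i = 9*4^i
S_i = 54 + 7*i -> [54, 61, 68, 75, 82]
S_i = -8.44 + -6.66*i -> [-8.44, -15.1, -21.76, -28.42, -35.08]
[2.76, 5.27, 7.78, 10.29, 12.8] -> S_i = 2.76 + 2.51*i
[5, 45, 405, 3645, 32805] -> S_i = 5*9^i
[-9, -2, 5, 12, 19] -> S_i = -9 + 7*i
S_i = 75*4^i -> [75, 300, 1200, 4800, 19200]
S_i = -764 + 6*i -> [-764, -758, -752, -746, -740]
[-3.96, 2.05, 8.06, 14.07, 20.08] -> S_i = -3.96 + 6.01*i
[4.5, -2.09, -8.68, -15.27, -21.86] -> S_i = 4.50 + -6.59*i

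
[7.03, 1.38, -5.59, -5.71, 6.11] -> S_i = Random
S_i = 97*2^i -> [97, 194, 388, 776, 1552]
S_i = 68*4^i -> [68, 272, 1088, 4352, 17408]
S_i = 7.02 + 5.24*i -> [7.02, 12.26, 17.5, 22.74, 27.98]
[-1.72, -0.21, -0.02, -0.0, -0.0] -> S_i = -1.72*0.12^i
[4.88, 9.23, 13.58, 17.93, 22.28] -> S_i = 4.88 + 4.35*i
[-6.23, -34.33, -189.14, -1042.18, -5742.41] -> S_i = -6.23*5.51^i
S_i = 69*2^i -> [69, 138, 276, 552, 1104]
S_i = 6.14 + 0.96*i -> [6.14, 7.1, 8.06, 9.02, 9.98]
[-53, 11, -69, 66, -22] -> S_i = Random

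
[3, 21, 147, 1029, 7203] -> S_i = 3*7^i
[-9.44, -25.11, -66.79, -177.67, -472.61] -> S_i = -9.44*2.66^i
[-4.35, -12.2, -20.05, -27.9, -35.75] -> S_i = -4.35 + -7.85*i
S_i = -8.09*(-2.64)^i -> [-8.09, 21.36, -56.38, 148.85, -392.97]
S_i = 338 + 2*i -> [338, 340, 342, 344, 346]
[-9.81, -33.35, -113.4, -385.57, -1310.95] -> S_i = -9.81*3.40^i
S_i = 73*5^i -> [73, 365, 1825, 9125, 45625]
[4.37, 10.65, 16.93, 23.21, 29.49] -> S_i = 4.37 + 6.28*i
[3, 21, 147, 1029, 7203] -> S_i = 3*7^i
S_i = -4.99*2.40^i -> [-4.99, -11.98, -28.74, -68.98, -165.56]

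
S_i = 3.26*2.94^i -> [3.26, 9.58, 28.18, 82.84, 243.56]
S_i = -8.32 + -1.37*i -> [-8.32, -9.69, -11.06, -12.43, -13.8]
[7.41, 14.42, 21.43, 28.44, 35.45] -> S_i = 7.41 + 7.01*i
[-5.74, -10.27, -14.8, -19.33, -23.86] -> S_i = -5.74 + -4.53*i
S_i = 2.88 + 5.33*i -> [2.88, 8.21, 13.54, 18.87, 24.2]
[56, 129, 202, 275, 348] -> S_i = 56 + 73*i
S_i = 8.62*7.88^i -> [8.62, 67.93, 535.25, 4217.8, 33236.26]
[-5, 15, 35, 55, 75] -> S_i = -5 + 20*i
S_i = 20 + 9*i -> [20, 29, 38, 47, 56]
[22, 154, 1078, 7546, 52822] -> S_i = 22*7^i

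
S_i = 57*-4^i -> [57, -228, 912, -3648, 14592]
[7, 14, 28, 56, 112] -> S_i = 7*2^i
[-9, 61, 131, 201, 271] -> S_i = -9 + 70*i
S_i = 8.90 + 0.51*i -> [8.9, 9.41, 9.92, 10.43, 10.94]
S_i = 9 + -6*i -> [9, 3, -3, -9, -15]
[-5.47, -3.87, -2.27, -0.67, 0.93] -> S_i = -5.47 + 1.60*i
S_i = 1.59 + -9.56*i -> [1.59, -7.97, -17.53, -27.09, -36.65]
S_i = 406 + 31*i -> [406, 437, 468, 499, 530]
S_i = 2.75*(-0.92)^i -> [2.75, -2.53, 2.33, -2.14, 1.97]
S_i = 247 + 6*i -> [247, 253, 259, 265, 271]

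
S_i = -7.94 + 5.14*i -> [-7.94, -2.8, 2.34, 7.48, 12.62]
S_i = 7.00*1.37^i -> [7.0, 9.59, 13.14, 18.0, 24.66]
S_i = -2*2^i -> [-2, -4, -8, -16, -32]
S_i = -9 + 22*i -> [-9, 13, 35, 57, 79]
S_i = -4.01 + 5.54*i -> [-4.01, 1.53, 7.07, 12.61, 18.15]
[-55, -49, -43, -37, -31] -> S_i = -55 + 6*i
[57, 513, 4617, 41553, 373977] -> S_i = 57*9^i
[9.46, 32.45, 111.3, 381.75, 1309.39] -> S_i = 9.46*3.43^i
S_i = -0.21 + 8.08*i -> [-0.21, 7.87, 15.95, 24.03, 32.11]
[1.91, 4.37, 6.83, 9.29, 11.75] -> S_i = 1.91 + 2.46*i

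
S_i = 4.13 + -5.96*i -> [4.13, -1.83, -7.79, -13.75, -19.71]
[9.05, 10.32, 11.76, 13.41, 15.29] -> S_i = 9.05*1.14^i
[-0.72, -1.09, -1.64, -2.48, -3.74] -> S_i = -0.72*1.51^i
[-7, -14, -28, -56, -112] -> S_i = -7*2^i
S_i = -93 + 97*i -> [-93, 4, 101, 198, 295]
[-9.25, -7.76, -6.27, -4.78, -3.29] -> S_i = -9.25 + 1.49*i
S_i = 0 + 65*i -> [0, 65, 130, 195, 260]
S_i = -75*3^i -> [-75, -225, -675, -2025, -6075]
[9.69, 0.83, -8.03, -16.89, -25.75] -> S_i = 9.69 + -8.86*i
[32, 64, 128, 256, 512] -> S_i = 32*2^i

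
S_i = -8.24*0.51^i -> [-8.24, -4.2, -2.14, -1.09, -0.56]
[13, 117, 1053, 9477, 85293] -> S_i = 13*9^i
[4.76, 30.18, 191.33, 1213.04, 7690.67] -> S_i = 4.76*6.34^i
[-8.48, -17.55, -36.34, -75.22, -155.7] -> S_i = -8.48*2.07^i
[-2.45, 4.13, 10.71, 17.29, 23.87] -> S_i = -2.45 + 6.58*i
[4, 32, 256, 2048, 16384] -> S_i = 4*8^i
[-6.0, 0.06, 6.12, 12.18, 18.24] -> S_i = -6.00 + 6.06*i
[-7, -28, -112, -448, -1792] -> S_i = -7*4^i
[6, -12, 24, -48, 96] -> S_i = 6*-2^i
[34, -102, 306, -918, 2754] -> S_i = 34*-3^i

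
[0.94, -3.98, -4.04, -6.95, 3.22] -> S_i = Random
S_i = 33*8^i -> [33, 264, 2112, 16896, 135168]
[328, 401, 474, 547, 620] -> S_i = 328 + 73*i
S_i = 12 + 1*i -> [12, 13, 14, 15, 16]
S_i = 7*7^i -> [7, 49, 343, 2401, 16807]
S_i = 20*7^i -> [20, 140, 980, 6860, 48020]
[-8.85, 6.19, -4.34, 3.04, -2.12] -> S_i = -8.85*(-0.70)^i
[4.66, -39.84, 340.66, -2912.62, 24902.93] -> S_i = 4.66*(-8.55)^i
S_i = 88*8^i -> [88, 704, 5632, 45056, 360448]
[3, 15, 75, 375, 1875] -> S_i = 3*5^i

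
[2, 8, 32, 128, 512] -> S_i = 2*4^i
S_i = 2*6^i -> [2, 12, 72, 432, 2592]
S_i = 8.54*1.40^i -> [8.54, 11.96, 16.74, 23.43, 32.81]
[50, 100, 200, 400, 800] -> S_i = 50*2^i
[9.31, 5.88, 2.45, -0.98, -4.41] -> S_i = 9.31 + -3.43*i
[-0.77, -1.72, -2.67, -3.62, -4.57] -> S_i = -0.77 + -0.95*i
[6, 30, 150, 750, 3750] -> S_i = 6*5^i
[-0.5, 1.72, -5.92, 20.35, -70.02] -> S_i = -0.50*(-3.44)^i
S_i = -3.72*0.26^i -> [-3.72, -0.97, -0.25, -0.07, -0.02]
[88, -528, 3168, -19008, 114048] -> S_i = 88*-6^i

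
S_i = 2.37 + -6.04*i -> [2.37, -3.67, -9.71, -15.75, -21.79]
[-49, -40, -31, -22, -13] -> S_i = -49 + 9*i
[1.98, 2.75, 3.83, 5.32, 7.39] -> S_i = 1.98*1.39^i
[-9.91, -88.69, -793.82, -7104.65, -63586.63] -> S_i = -9.91*8.95^i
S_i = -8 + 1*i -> [-8, -7, -6, -5, -4]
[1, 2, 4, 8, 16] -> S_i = 1*2^i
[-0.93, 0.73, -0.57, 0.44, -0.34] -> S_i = -0.93*(-0.78)^i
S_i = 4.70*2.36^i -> [4.7, 11.09, 26.18, 61.78, 145.8]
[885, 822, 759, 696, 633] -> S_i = 885 + -63*i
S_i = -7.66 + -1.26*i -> [-7.66, -8.92, -10.18, -11.44, -12.7]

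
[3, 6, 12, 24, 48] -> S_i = 3*2^i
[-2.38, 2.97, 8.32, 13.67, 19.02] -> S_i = -2.38 + 5.35*i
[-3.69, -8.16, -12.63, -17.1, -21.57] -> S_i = -3.69 + -4.47*i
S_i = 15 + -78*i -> [15, -63, -141, -219, -297]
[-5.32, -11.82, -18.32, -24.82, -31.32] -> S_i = -5.32 + -6.50*i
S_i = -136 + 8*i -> [-136, -128, -120, -112, -104]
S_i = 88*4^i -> [88, 352, 1408, 5632, 22528]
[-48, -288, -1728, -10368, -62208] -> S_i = -48*6^i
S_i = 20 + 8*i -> [20, 28, 36, 44, 52]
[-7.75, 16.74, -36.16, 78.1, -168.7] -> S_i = -7.75*(-2.16)^i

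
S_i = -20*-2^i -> [-20, 40, -80, 160, -320]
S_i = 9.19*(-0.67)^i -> [9.19, -6.16, 4.13, -2.76, 1.85]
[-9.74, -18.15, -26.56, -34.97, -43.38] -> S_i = -9.74 + -8.41*i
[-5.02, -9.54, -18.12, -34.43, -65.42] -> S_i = -5.02*1.90^i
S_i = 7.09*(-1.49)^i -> [7.09, -10.56, 15.74, -23.45, 34.95]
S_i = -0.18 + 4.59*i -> [-0.18, 4.41, 9.0, 13.59, 18.18]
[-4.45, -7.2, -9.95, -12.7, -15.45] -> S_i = -4.45 + -2.75*i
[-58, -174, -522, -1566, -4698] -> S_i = -58*3^i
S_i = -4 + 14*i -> [-4, 10, 24, 38, 52]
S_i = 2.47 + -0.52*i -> [2.47, 1.95, 1.43, 0.91, 0.39]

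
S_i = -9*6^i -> [-9, -54, -324, -1944, -11664]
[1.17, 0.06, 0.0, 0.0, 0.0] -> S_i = 1.17*0.05^i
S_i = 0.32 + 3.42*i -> [0.32, 3.74, 7.16, 10.58, 14.0]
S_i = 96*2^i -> [96, 192, 384, 768, 1536]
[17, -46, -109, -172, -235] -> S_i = 17 + -63*i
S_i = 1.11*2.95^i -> [1.11, 3.27, 9.66, 28.5, 84.06]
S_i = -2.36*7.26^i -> [-2.36, -17.13, -124.39, -903.07, -6556.29]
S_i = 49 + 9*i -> [49, 58, 67, 76, 85]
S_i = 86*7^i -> [86, 602, 4214, 29498, 206486]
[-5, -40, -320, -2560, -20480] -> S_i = -5*8^i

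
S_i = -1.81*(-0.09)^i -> [-1.81, 0.16, -0.01, 0.0, -0.0]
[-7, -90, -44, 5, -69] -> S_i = Random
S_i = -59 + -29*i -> [-59, -88, -117, -146, -175]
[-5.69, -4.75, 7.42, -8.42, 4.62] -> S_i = Random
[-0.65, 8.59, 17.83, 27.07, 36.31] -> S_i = -0.65 + 9.24*i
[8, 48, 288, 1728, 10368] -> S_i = 8*6^i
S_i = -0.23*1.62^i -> [-0.23, -0.37, -0.6, -0.98, -1.58]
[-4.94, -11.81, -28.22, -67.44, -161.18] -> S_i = -4.94*2.39^i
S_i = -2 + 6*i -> [-2, 4, 10, 16, 22]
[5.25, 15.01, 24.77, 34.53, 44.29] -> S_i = 5.25 + 9.76*i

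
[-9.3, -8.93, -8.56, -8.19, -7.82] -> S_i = -9.30 + 0.37*i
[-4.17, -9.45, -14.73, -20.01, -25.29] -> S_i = -4.17 + -5.28*i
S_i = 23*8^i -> [23, 184, 1472, 11776, 94208]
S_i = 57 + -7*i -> [57, 50, 43, 36, 29]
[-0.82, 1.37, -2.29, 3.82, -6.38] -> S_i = -0.82*(-1.67)^i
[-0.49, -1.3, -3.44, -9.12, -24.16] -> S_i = -0.49*2.65^i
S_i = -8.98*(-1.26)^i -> [-8.98, 11.31, -14.26, 17.96, -22.63]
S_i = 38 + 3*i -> [38, 41, 44, 47, 50]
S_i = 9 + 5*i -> [9, 14, 19, 24, 29]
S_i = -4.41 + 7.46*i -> [-4.41, 3.05, 10.51, 17.97, 25.43]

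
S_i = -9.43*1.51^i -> [-9.43, -14.24, -21.5, -32.47, -49.03]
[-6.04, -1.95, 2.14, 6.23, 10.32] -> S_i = -6.04 + 4.09*i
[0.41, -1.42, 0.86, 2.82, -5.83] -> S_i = Random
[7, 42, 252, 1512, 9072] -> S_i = 7*6^i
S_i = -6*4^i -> [-6, -24, -96, -384, -1536]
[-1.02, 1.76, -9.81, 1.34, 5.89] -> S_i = Random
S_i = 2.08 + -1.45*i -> [2.08, 0.63, -0.82, -2.27, -3.72]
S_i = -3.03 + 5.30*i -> [-3.03, 2.27, 7.57, 12.87, 18.17]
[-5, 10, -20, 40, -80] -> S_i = -5*-2^i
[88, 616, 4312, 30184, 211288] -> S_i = 88*7^i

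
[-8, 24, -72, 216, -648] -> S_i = -8*-3^i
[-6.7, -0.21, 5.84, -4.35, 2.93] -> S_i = Random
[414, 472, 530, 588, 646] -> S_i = 414 + 58*i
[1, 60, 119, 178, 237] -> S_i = 1 + 59*i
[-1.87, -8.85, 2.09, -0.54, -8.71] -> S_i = Random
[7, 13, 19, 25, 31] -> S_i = 7 + 6*i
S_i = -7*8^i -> [-7, -56, -448, -3584, -28672]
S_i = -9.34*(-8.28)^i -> [-9.34, 77.34, -640.34, 5301.98, -43900.37]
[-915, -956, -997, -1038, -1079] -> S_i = -915 + -41*i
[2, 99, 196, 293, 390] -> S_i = 2 + 97*i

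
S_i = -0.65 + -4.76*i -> [-0.65, -5.41, -10.17, -14.93, -19.69]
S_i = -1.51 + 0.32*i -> [-1.51, -1.19, -0.87, -0.55, -0.23]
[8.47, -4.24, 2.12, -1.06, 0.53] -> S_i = 8.47*(-0.50)^i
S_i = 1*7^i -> [1, 7, 49, 343, 2401]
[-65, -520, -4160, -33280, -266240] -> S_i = -65*8^i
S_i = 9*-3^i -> [9, -27, 81, -243, 729]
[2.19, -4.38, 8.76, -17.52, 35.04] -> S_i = 2.19*(-2.00)^i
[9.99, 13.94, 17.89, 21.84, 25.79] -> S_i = 9.99 + 3.95*i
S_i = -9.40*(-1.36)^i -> [-9.4, 12.78, -17.39, 23.65, -32.16]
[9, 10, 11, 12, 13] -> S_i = 9 + 1*i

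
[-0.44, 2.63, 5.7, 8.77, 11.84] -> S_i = -0.44 + 3.07*i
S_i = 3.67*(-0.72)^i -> [3.67, -2.64, 1.9, -1.37, 0.99]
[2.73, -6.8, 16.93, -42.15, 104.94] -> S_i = 2.73*(-2.49)^i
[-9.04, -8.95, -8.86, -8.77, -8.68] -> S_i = -9.04*0.99^i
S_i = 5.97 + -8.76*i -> [5.97, -2.79, -11.55, -20.31, -29.07]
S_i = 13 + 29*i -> [13, 42, 71, 100, 129]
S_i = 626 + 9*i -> [626, 635, 644, 653, 662]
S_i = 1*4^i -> [1, 4, 16, 64, 256]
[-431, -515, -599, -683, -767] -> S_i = -431 + -84*i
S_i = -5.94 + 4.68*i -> [-5.94, -1.26, 3.42, 8.1, 12.78]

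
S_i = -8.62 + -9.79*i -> [-8.62, -18.41, -28.2, -37.99, -47.78]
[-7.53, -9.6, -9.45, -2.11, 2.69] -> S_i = Random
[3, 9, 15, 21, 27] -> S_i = 3 + 6*i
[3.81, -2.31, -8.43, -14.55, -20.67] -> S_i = 3.81 + -6.12*i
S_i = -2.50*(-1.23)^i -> [-2.5, 3.08, -3.78, 4.65, -5.72]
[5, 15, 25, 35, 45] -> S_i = 5 + 10*i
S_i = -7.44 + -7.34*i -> [-7.44, -14.78, -22.12, -29.46, -36.8]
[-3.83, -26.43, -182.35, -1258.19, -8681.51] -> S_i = -3.83*6.90^i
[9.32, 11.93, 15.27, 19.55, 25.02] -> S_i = 9.32*1.28^i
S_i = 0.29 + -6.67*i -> [0.29, -6.38, -13.05, -19.72, -26.39]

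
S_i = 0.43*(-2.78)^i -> [0.43, -1.2, 3.32, -9.24, 25.68]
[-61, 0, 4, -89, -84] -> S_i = Random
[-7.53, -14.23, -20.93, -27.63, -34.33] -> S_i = -7.53 + -6.70*i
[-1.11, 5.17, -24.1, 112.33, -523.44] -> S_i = -1.11*(-4.66)^i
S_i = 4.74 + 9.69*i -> [4.74, 14.43, 24.12, 33.81, 43.5]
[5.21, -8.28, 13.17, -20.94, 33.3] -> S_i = 5.21*(-1.59)^i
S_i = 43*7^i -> [43, 301, 2107, 14749, 103243]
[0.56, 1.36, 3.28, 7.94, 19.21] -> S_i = 0.56*2.42^i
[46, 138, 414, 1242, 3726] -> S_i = 46*3^i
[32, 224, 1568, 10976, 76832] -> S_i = 32*7^i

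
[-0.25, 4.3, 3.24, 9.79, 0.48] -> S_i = Random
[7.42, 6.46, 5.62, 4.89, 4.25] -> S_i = 7.42*0.87^i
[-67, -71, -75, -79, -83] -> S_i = -67 + -4*i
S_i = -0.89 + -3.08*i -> [-0.89, -3.97, -7.05, -10.13, -13.21]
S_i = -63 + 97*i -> [-63, 34, 131, 228, 325]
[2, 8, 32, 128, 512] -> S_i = 2*4^i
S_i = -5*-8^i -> [-5, 40, -320, 2560, -20480]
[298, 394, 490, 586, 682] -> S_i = 298 + 96*i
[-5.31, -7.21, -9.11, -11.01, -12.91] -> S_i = -5.31 + -1.90*i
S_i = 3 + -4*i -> [3, -1, -5, -9, -13]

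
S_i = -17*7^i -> [-17, -119, -833, -5831, -40817]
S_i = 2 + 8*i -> [2, 10, 18, 26, 34]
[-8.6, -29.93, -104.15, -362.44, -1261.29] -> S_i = -8.60*3.48^i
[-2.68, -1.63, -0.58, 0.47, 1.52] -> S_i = -2.68 + 1.05*i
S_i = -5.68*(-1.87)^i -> [-5.68, 10.62, -19.86, 37.14, -69.46]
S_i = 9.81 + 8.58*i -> [9.81, 18.39, 26.97, 35.55, 44.13]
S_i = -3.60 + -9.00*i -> [-3.6, -12.6, -21.6, -30.6, -39.6]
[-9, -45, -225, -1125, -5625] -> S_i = -9*5^i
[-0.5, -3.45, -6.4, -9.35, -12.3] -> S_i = -0.50 + -2.95*i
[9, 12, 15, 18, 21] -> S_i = 9 + 3*i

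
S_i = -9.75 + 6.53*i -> [-9.75, -3.22, 3.31, 9.84, 16.37]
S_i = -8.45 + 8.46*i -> [-8.45, 0.01, 8.47, 16.93, 25.39]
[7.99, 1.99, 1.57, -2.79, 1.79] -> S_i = Random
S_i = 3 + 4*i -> [3, 7, 11, 15, 19]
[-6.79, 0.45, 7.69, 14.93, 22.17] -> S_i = -6.79 + 7.24*i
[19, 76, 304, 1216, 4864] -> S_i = 19*4^i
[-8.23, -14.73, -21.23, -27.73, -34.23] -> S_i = -8.23 + -6.50*i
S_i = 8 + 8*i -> [8, 16, 24, 32, 40]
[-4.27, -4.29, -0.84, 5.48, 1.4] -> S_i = Random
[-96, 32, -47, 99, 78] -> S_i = Random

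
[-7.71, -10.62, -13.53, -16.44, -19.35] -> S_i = -7.71 + -2.91*i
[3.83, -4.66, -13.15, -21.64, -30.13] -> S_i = 3.83 + -8.49*i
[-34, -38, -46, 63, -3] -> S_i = Random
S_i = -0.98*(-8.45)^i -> [-0.98, 8.28, -69.97, 591.28, -4996.35]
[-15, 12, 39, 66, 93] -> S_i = -15 + 27*i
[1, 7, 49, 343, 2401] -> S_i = 1*7^i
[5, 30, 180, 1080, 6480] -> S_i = 5*6^i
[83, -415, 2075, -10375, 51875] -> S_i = 83*-5^i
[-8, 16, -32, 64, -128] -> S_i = -8*-2^i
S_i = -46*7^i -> [-46, -322, -2254, -15778, -110446]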